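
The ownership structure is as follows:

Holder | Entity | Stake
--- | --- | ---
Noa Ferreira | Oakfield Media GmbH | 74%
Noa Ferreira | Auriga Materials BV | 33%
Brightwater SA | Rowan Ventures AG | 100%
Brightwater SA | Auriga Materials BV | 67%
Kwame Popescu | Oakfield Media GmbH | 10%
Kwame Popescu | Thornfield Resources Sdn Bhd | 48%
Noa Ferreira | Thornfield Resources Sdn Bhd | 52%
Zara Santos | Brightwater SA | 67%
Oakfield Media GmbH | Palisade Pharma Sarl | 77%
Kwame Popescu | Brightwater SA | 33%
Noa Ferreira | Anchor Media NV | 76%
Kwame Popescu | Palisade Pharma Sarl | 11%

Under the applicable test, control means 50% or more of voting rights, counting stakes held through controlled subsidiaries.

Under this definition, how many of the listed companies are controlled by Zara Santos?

Zara holds 67% of Brightwater, so Zara controls Brightwater.
Brightwater holds 67% of Auriga, so Zara controls Auriga.
Brightwater holds 100% of Rowan, so Zara controls Rowan.
No other company's threshold is met.
Zara controls 3 companies.

3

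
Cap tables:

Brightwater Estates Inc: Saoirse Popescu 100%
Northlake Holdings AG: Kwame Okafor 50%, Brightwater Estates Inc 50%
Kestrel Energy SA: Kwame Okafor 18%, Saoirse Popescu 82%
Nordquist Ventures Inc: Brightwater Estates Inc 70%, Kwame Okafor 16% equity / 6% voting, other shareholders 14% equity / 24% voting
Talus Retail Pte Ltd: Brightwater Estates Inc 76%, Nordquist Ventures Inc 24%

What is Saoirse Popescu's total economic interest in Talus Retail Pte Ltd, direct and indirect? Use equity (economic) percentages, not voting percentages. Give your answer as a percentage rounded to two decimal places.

92.80%

Saoirse reaches Talus along 2 paths.
Via Brightwater: 100% × 76% = 76%.
Via Brightwater → Nordquist: 100% × 70% × 24% = 16.8%.
Total: 76% + 16.8% = 92.8%.
Rounded: 92.80%.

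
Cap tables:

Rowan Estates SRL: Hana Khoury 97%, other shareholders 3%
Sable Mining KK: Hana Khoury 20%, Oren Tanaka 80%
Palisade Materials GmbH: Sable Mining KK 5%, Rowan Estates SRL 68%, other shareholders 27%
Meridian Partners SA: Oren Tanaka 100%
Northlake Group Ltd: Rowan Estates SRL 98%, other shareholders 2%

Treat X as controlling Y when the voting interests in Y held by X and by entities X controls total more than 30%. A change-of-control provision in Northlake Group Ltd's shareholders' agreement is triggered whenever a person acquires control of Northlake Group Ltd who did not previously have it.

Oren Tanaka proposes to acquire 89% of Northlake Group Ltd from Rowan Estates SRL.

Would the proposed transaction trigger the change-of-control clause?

The purchase adds only to Oren's holdings (Rowan's stake shrinks), so Oren is the only person who could newly come to control Northlake.
Oren holds 80% of Sable, so Oren controls Sable.
Oren holds 100% of Meridian, so Oren controls Meridian.
Neither Oren nor any entity Oren controls holds any voting interest in Northlake.
So before the transaction, Oren does not control Northlake.
After the purchase, Oren holds 89% of Northlake directly, and Rowan's stake falls to 9%.
Oren holds 89% of Northlake, so Oren controls Northlake.
Oren did not control Northlake before and does after, so the clause is triggered.

Yes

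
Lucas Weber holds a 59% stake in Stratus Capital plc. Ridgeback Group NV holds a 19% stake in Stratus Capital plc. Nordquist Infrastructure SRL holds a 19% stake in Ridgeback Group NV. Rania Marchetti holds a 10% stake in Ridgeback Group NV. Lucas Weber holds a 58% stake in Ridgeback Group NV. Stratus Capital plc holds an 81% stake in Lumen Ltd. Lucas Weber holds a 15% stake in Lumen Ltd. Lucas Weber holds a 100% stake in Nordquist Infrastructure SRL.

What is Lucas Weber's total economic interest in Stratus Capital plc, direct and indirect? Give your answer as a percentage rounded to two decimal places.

73.63%

Lucas reaches Stratus along 3 paths.
Direct stake: 59% = 59%.
Via Ridgeback: 58% × 19% = 11.02%.
Via Nordquist → Ridgeback: 100% × 19% × 19% = 3.61%.
Total: 59% + 11.02% + 3.61% = 73.63%.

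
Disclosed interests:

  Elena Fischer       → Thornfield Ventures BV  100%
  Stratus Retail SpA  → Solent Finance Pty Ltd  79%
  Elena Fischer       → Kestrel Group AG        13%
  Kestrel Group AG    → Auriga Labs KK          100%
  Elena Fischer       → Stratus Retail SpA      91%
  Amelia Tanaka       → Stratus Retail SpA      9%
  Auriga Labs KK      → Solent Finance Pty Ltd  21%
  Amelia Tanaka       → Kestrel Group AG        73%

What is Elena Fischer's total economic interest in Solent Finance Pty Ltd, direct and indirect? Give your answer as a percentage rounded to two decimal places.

74.62%

Elena reaches Solent along 2 paths.
Via Stratus: 91% × 79% = 71.89%.
Via Kestrel → Auriga: 13% × 100% × 21% = 2.73%.
Total: 71.89% + 2.73% = 74.62%.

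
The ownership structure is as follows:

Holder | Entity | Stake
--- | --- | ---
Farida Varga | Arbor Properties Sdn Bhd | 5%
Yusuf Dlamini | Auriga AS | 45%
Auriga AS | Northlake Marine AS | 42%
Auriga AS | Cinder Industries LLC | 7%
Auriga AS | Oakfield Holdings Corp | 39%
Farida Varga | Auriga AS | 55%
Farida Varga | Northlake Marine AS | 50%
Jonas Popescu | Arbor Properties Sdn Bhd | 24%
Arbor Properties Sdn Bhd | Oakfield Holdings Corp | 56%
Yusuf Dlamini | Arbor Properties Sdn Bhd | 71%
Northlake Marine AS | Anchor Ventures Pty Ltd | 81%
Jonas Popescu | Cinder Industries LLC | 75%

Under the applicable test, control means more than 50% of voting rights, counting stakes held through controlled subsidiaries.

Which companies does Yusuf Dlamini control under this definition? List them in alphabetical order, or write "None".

Arbor Properties Sdn Bhd, Oakfield Holdings Corp

Yusuf holds 71% of Arbor, so Yusuf controls Arbor.
Arbor holds 56% of Oakfield, so Yusuf controls Oakfield.
No other company's threshold is met.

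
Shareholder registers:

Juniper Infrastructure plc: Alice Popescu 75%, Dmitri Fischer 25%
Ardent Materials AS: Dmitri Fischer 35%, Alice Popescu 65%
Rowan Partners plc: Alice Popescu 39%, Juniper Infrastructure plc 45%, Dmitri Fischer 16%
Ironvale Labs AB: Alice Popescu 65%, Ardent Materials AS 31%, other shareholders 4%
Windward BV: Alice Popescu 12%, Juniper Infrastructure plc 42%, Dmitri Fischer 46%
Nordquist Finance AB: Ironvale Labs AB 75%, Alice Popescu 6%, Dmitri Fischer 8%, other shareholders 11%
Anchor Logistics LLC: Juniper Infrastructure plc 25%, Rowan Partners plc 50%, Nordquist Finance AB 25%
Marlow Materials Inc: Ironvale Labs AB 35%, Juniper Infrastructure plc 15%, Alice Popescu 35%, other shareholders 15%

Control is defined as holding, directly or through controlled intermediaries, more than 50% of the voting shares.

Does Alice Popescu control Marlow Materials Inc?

Alice holds 65% of Ardent, so Alice controls Ardent.
Alice and Ardent together hold 65% + 31% = 96% of Ironvale, so Alice controls Ironvale.
Alice holds 75% of Juniper, so Alice controls Juniper.
Ironvale and Juniper and Alice together hold 35% + 15% + 35% = 85% of Marlow, so Alice controls Marlow.

Yes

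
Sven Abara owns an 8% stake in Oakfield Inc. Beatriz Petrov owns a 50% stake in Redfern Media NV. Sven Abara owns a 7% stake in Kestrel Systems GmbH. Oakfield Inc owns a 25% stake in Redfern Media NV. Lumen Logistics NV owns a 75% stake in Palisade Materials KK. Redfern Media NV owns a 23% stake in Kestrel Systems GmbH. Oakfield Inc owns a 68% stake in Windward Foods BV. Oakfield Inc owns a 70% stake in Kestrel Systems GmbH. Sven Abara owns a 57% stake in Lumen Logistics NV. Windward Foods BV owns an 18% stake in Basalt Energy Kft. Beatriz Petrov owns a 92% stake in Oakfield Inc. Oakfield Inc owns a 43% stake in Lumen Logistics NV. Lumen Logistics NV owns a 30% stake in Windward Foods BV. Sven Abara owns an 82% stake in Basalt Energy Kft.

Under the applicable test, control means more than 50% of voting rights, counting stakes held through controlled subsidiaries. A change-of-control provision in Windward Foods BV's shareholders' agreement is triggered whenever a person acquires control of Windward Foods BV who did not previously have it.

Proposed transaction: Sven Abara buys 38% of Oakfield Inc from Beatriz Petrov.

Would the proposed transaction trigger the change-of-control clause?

No

The purchase adds only to Sven's holdings (Beatriz's stake shrinks), so Sven is the only person who could newly come to control Windward.
Sven holds 57% of Lumen, so Sven controls Lumen.
Lumen holds 75% of Palisade, so Sven controls Palisade.
Sven holds 82% of Basalt, so Sven controls Basalt.
In Windward, Sven's side holds only 30%, not > 50%.
So before the transaction, Sven does not control Windward.
After the purchase, Sven's direct stake in Oakfield rises to 8% + 38% = 46%, and Beatriz's stake falls to 54%.
Sven's side now holds 46% of Oakfield, not > 50%, so Sven still does not control Oakfield.
After the transaction, Sven's side holds 30% of Windward, not > 50%, so Sven still does not control Windward.
No new person acquires control, so the clause is not triggered.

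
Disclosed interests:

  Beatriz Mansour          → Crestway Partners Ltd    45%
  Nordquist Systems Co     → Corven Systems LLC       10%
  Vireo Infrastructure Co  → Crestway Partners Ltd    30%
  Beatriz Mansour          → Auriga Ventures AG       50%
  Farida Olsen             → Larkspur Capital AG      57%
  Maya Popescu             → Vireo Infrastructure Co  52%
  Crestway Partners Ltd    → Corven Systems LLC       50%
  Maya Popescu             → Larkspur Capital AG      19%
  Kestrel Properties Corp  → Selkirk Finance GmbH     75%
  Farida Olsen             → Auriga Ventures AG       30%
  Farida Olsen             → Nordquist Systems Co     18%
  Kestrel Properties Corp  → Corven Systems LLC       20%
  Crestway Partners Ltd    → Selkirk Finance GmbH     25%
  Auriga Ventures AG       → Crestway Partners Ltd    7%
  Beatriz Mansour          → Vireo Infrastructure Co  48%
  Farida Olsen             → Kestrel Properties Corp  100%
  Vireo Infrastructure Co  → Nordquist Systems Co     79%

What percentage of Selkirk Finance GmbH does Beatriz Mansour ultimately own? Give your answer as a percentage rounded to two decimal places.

15.73%

Beatriz reaches Selkirk along 3 paths.
Via Crestway: 45% × 25% = 11.25%.
Via Vireo → Crestway: 48% × 30% × 25% = 3.6%.
Via Auriga → Crestway: 50% × 7% × 25% = 0.875%.
Total: 11.25% + 3.6% + 0.875% = 15.725%.
Rounded: 15.73%.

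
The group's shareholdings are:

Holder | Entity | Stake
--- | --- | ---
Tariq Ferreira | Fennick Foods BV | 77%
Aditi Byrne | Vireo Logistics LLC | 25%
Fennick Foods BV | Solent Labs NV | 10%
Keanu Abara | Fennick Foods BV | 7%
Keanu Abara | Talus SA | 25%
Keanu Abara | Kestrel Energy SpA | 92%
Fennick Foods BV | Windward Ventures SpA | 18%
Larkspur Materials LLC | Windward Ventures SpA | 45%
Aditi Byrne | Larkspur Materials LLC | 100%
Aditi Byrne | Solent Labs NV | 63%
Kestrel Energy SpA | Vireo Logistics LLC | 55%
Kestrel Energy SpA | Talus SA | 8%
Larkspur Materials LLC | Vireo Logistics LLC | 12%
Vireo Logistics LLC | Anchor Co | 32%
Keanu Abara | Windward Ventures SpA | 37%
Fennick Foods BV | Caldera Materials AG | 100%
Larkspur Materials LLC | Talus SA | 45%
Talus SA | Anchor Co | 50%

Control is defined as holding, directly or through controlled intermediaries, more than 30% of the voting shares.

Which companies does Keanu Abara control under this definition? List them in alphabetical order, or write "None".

Keanu holds 92% of Kestrel, so Keanu controls Kestrel.
Keanu holds 37% of Windward, so Keanu controls Windward.
Kestrel and Keanu together hold 8% + 25% = 33% of Talus, so Keanu controls Talus.
Kestrel holds 55% of Vireo, so Keanu controls Vireo.
Vireo and Talus together hold 32% + 50% = 82% of Anchor, so Keanu controls Anchor.
No other company's threshold is met.

Anchor Co, Kestrel Energy SpA, Talus SA, Vireo Logistics LLC, Windward Ventures SpA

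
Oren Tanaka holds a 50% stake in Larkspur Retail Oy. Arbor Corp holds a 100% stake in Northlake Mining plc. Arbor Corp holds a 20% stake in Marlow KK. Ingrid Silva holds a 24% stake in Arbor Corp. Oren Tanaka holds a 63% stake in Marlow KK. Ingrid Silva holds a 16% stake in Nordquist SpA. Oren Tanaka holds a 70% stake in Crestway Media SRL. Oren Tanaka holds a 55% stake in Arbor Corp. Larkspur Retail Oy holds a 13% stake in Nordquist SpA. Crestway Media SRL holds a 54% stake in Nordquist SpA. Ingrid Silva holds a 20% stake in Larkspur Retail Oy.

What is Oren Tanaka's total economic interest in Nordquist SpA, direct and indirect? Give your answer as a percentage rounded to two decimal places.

Oren reaches Nordquist along 2 paths.
Via Crestway: 70% × 54% = 37.8%.
Via Larkspur: 50% × 13% = 6.5%.
Total: 37.8% + 6.5% = 44.3%.
Rounded: 44.30%.

44.30%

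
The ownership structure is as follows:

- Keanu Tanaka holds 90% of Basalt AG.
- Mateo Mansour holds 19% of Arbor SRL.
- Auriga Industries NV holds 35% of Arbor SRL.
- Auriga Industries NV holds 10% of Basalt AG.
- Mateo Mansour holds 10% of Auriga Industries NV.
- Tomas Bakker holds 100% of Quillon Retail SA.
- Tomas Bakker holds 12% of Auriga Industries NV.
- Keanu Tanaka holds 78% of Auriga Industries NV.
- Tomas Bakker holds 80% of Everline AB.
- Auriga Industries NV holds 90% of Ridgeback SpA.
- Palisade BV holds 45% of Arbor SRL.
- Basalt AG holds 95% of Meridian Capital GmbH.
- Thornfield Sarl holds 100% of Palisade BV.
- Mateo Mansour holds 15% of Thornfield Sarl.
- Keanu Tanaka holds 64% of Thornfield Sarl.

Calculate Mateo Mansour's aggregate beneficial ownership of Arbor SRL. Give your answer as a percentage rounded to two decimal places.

29.25%

Mateo reaches Arbor along 3 paths.
Via Auriga: 10% × 35% = 3.5%.
Direct stake: 19% = 19%.
Via Thornfield → Palisade: 15% × 100% × 45% = 6.75%.
Total: 3.5% + 19% + 6.75% = 29.25%.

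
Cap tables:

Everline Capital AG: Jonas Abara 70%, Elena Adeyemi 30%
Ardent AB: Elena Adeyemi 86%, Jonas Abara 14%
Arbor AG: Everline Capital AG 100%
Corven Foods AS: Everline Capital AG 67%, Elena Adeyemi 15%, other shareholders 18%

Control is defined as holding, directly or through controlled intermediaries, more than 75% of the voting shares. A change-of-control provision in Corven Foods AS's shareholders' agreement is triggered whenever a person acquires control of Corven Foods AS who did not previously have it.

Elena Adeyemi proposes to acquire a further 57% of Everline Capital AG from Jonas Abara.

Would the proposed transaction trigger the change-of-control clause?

Yes

The purchase adds only to Elena's holdings (Jonas's stake shrinks), so Elena is the only person who could newly come to control Corven.
Elena holds 86% of Ardent, so Elena controls Ardent.
In Corven, Elena's side holds only 15%, not > 75%.
So before the transaction, Elena does not control Corven.
After the purchase, Elena's direct stake in Everline rises to 30% + 57% = 87%, and Jonas's stake falls to 13%.
Elena holds 87% of Everline, so Elena controls Everline.
Everline and Elena together hold 67% + 15% = 82% of Corven, so Elena controls Corven.
Elena did not control Corven before and does after, so the clause is triggered.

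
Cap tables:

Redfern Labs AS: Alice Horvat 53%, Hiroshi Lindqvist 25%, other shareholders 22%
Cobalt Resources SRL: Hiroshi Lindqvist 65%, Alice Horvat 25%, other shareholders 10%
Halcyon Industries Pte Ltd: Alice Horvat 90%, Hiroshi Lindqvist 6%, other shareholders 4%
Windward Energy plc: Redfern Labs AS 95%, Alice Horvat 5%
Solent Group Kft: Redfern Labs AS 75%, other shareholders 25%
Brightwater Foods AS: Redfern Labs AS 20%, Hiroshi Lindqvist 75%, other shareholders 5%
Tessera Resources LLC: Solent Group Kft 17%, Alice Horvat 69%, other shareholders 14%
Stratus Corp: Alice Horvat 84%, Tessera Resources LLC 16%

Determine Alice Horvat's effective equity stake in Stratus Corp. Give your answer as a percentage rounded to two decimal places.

96.12%

Alice reaches Stratus along 3 paths.
Direct stake: 84% = 84%.
Via Redfern → Solent → Tessera: 53% × 75% × 17% × 16% = 1.0812%.
Via Tessera: 69% × 16% = 11.04%.
Total: 84% + 1.0812% + 11.04% = 96.1212%.
Rounded: 96.12%.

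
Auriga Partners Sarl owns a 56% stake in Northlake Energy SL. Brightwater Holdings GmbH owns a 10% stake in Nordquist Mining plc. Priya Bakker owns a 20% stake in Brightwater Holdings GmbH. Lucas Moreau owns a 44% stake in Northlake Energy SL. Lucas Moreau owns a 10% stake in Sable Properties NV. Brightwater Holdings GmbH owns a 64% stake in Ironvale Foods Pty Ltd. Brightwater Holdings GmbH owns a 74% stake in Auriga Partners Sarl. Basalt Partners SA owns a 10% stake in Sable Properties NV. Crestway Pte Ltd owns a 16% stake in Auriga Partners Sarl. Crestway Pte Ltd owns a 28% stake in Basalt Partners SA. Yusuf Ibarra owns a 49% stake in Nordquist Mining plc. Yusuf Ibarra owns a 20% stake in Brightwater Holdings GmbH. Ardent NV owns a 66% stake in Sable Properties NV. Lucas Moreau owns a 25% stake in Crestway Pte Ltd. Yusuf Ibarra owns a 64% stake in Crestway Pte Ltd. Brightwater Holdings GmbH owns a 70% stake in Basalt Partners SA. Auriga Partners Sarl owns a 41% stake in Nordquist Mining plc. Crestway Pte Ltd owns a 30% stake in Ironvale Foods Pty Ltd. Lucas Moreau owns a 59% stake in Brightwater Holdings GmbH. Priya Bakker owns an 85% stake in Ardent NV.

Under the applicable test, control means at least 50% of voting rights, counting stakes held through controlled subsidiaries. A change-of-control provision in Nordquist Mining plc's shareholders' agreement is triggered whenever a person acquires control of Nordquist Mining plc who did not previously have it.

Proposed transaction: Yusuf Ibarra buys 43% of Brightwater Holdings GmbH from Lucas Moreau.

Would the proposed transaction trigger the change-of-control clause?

Yes

The purchase adds only to Yusuf's holdings (Lucas's stake shrinks), so Yusuf is the only person who could newly come to control Nordquist.
Yusuf holds 64% of Crestway, so Yusuf controls Crestway.
In Nordquist, Yusuf's side holds only 49%, not ≥ 50%.
So before the transaction, Yusuf does not control Nordquist.
After the purchase, Yusuf's direct stake in Brightwater rises to 20% + 43% = 63%, and Lucas's stake falls to 16%.
Yusuf holds 63% of Brightwater, so Yusuf controls Brightwater.
Brightwater and Crestway together hold 74% + 16% = 90% of Auriga, so Yusuf controls Auriga.
Brightwater and Auriga and Yusuf together hold 10% + 41% + 49% = 100% of Nordquist, so Yusuf controls Nordquist.
Yusuf did not control Nordquist before and does after, so the clause is triggered.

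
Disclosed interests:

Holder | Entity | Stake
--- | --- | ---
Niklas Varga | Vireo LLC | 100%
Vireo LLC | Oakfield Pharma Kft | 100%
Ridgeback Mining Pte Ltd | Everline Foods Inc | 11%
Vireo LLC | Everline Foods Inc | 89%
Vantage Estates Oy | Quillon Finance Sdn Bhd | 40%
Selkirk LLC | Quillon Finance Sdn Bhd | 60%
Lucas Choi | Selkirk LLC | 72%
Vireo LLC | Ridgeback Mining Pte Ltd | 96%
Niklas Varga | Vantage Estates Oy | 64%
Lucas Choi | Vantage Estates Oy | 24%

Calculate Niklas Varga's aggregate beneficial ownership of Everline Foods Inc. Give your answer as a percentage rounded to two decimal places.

99.56%

Niklas reaches Everline along 2 paths.
Via Vireo: 100% × 89% = 89%.
Via Vireo → Ridgeback: 100% × 96% × 11% = 10.56%.
Total: 89% + 10.56% = 99.56%.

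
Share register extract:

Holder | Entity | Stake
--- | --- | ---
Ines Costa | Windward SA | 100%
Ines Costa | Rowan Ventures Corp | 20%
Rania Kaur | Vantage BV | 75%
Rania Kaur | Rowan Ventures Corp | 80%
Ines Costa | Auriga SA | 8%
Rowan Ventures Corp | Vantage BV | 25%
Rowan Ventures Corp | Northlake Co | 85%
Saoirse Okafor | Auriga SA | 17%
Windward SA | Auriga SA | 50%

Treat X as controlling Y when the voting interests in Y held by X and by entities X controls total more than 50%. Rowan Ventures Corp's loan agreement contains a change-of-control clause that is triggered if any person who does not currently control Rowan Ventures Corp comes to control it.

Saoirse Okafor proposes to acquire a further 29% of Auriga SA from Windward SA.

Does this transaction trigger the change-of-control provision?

The purchase adds only to Saoirse's holdings (Windward's stake shrinks), so Saoirse is the only person who could newly come to control Rowan.
Saoirse's largest direct stake is 17% in Auriga, which does not meet the threshold, so Saoirse controls no company.
Neither Saoirse nor any entity Saoirse controls holds any voting interest in Rowan.
So before the transaction, Saoirse does not control Rowan.
After the purchase, Saoirse's direct stake in Auriga rises to 17% + 29% = 46%, and Windward's stake falls to 21%.
Saoirse's side now holds 46% of Auriga, not > 50%, so Saoirse still does not control Auriga.
After the transaction, neither Saoirse nor any entity Saoirse controls holds a voting interest in Rowan, so Saoirse still does not control it.
No new person acquires control, so the clause is not triggered.

No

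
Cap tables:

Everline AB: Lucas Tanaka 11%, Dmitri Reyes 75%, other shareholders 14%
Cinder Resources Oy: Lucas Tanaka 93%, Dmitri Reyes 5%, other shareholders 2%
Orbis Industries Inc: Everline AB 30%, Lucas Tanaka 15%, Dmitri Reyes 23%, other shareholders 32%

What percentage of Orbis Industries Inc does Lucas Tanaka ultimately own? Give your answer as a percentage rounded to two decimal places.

18.30%

Lucas reaches Orbis along 2 paths.
Via Everline: 11% × 30% = 3.3%.
Direct stake: 15% = 15%.
Total: 3.3% + 15% = 18.3%.
Rounded: 18.30%.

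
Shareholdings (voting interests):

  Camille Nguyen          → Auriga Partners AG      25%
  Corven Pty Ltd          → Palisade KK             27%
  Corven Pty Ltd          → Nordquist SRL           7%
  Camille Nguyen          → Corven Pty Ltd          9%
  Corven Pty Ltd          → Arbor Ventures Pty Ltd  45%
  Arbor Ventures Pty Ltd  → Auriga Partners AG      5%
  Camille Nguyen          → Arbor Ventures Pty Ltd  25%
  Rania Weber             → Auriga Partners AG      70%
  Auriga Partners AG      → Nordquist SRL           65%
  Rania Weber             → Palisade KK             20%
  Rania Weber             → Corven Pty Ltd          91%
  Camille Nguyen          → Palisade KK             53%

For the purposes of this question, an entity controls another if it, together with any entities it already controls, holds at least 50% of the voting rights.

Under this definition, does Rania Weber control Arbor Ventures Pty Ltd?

No

Rania holds 91% of Corven, so Rania controls Corven.
Rania holds 70% of Auriga, so Rania controls Auriga.
Corven and Auriga together hold 7% + 65% = 72% of Nordquist, so Rania controls Nordquist.
In Arbor, Rania's side holds only 45%, not ≥ 50%.
So Rania does not control Arbor.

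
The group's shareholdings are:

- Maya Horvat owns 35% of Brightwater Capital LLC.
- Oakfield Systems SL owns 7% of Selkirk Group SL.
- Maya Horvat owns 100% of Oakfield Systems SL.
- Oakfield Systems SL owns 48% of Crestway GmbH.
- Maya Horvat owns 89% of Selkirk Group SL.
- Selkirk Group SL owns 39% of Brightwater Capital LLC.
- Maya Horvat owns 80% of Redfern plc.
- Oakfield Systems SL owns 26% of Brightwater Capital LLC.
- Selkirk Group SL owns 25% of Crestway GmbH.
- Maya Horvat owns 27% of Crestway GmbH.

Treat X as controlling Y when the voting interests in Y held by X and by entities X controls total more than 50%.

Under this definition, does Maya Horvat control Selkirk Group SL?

Yes

Maya holds 100% of Oakfield, so Maya controls Oakfield.
Maya and Oakfield together hold 89% + 7% = 96% of Selkirk, so Maya controls Selkirk.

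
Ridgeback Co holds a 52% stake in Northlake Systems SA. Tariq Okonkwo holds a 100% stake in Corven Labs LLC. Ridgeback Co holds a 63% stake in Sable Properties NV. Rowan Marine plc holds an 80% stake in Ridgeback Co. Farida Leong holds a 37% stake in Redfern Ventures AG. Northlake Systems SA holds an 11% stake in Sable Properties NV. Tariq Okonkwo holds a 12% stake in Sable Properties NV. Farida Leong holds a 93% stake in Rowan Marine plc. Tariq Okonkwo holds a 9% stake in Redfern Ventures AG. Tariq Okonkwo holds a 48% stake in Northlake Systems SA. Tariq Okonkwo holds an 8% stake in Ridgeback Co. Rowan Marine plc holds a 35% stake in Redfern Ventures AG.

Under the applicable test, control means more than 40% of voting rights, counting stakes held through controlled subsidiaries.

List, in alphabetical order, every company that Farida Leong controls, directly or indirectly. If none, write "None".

Farida holds 93% of Rowan, so Farida controls Rowan.
Farida and Rowan together hold 37% + 35% = 72% of Redfern, so Farida controls Redfern.
Rowan holds 80% of Ridgeback, so Farida controls Ridgeback.
Ridgeback holds 52% of Northlake, so Farida controls Northlake.
Ridgeback and Northlake together hold 63% + 11% = 74% of Sable, so Farida controls Sable.
No other company's threshold is met.

Northlake Systems SA, Redfern Ventures AG, Ridgeback Co, Rowan Marine plc, Sable Properties NV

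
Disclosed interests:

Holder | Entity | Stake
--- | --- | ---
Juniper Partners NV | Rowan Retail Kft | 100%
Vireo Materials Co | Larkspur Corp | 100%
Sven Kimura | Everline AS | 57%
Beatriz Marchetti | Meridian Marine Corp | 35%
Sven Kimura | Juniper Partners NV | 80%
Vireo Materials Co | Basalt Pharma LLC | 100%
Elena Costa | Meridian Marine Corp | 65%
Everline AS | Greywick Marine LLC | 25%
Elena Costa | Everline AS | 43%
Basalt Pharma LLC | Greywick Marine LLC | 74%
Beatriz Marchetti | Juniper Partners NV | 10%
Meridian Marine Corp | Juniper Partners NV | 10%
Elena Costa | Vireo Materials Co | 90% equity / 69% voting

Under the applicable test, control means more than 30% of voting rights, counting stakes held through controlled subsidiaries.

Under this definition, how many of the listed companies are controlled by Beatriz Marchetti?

Beatriz holds 35% of Meridian, so Beatriz controls Meridian.
No other company's threshold is met.
Beatriz controls 1 company.

1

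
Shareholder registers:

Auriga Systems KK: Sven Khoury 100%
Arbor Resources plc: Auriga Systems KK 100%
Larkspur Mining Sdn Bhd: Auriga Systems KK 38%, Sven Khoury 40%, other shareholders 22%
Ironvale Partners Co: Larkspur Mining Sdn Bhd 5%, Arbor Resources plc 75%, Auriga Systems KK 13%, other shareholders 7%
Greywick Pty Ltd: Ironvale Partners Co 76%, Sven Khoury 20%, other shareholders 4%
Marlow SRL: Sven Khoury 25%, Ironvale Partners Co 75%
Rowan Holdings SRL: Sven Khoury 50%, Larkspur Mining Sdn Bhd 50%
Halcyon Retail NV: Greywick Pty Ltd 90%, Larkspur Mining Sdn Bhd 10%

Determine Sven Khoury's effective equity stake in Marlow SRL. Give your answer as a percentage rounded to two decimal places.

Sven reaches Marlow along 5 paths.
Direct stake: 25% = 25%.
Via Auriga → Larkspur → Ironvale: 100% × 38% × 5% × 75% = 1.425%.
Via Larkspur → Ironvale: 40% × 5% × 75% = 1.5%.
Via Auriga → Arbor → Ironvale: 100% × 100% × 75% × 75% = 56.25%.
Via Auriga → Ironvale: 100% × 13% × 75% = 9.75%.
Total: 25% + 1.425% + 1.5% + 56.25% + 9.75% = 93.925%.
Rounded: 93.93%.

93.93%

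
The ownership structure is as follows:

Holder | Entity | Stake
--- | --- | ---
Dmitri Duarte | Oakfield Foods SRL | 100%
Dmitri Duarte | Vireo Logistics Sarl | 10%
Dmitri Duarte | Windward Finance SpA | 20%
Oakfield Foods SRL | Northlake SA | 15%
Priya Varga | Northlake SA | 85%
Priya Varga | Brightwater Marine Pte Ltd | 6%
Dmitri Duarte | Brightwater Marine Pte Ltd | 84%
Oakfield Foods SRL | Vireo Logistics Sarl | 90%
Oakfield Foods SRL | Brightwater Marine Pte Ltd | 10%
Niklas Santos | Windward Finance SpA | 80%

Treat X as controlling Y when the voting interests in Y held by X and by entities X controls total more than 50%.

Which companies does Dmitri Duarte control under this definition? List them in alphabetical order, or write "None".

Brightwater Marine Pte Ltd, Oakfield Foods SRL, Vireo Logistics Sarl

Dmitri holds 100% of Oakfield, so Dmitri controls Oakfield.
Dmitri and Oakfield together hold 84% + 10% = 94% of Brightwater, so Dmitri controls Brightwater.
Dmitri and Oakfield together hold 10% + 90% = 100% of Vireo, so Dmitri controls Vireo.
No other company's threshold is met.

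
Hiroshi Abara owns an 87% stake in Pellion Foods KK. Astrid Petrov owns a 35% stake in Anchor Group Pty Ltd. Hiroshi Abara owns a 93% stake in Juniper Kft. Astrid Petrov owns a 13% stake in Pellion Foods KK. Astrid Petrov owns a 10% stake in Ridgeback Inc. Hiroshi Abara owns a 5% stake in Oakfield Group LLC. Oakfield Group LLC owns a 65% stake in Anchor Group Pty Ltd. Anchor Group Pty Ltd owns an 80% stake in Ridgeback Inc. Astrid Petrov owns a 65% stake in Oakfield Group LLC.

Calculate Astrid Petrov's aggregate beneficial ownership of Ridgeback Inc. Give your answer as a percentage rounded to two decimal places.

Astrid reaches Ridgeback along 3 paths.
Via Anchor: 35% × 80% = 28%.
Via Oakfield → Anchor: 65% × 65% × 80% = 33.8%.
Direct stake: 10% = 10%.
Total: 28% + 33.8% + 10% = 71.8%.
Rounded: 71.80%.

71.80%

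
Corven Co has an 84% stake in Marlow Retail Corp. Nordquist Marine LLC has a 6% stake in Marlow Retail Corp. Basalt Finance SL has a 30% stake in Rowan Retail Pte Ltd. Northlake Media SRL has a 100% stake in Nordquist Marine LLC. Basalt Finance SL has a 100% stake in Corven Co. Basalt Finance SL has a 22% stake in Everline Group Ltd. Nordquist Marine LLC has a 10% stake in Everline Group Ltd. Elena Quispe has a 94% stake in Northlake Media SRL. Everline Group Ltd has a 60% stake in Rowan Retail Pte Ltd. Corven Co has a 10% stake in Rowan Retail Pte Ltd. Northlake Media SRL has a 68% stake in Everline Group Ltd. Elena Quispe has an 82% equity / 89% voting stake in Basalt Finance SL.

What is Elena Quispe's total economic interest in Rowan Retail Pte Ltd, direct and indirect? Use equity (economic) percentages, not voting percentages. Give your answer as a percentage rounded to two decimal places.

Elena reaches Rowan along 5 paths.
Via Basalt: 82% × 30% = 24.6%.
Via Basalt → Everline: 82% × 22% × 60% = 10.824%.
Via Northlake → Nordquist → Everline: 94% × 100% × 10% × 60% = 5.64%.
Via Northlake → Everline: 94% × 68% × 60% = 38.352%.
Via Basalt → Corven: 82% × 100% × 10% = 8.2%.
Total: 24.6% + 10.824% + 5.64% + 38.352% + 8.2% = 87.616%.
Rounded: 87.62%.

87.62%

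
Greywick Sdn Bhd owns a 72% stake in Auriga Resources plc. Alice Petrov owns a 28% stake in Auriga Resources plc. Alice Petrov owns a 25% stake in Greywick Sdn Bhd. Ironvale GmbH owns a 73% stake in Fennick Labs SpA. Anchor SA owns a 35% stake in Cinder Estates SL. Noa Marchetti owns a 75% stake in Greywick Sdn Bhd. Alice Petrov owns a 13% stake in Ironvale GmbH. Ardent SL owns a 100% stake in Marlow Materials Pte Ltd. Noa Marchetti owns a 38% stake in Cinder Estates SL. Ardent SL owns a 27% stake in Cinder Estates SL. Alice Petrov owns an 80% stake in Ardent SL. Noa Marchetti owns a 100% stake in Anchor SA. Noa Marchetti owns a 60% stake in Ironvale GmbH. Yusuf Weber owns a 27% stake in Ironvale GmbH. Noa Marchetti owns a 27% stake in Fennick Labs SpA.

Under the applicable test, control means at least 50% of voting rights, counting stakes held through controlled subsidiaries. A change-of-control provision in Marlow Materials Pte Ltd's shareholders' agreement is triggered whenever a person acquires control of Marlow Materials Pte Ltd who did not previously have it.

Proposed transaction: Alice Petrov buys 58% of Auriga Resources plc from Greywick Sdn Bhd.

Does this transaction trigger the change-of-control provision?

The purchase adds only to Alice's holdings (Greywick's stake shrinks), so Alice is the only person who could newly come to control Marlow.
Alice holds 80% of Ardent, so Alice controls Ardent.
Ardent holds 100% of Marlow, so Alice controls Marlow.
So Alice already controls Marlow before the transaction.
After the purchase, Alice's direct stake in Auriga rises to 28% + 58% = 86%, and Greywick's stake falls to 14%.
Alice controlled Marlow already, so this is not a new person acquiring control; every other person's position is unchanged or reduced.
No new person acquires control, so the clause is not triggered.

No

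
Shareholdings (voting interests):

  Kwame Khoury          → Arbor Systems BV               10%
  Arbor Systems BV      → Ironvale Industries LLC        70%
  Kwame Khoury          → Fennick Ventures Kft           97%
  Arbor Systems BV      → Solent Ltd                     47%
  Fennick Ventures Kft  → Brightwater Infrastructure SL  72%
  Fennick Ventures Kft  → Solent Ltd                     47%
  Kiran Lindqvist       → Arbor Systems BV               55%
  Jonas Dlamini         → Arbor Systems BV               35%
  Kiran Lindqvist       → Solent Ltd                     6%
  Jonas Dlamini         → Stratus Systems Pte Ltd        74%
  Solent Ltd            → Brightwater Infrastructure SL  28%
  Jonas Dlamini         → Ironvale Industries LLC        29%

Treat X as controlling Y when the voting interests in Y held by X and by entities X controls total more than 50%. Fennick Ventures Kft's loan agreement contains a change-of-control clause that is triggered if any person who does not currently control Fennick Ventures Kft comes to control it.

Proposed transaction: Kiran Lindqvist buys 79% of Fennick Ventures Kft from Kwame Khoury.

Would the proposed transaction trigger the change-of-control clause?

The purchase adds only to Kiran's holdings (Kwame's stake shrinks), so Kiran is the only person who could newly come to control Fennick.
Kiran holds 55% of Arbor, so Kiran controls Arbor.
Arbor holds 70% of Ironvale, so Kiran controls Ironvale.
Arbor and Kiran together hold 47% + 6% = 53% of Solent, so Kiran controls Solent.
Neither Kiran nor any entity Kiran controls holds any voting interest in Fennick.
So before the transaction, Kiran does not control Fennick.
After the purchase, Kiran holds 79% of Fennick directly, and Kwame's stake falls to 18%.
Kiran holds 79% of Fennick, so Kiran controls Fennick.
Kiran did not control Fennick before and does after, so the clause is triggered.

Yes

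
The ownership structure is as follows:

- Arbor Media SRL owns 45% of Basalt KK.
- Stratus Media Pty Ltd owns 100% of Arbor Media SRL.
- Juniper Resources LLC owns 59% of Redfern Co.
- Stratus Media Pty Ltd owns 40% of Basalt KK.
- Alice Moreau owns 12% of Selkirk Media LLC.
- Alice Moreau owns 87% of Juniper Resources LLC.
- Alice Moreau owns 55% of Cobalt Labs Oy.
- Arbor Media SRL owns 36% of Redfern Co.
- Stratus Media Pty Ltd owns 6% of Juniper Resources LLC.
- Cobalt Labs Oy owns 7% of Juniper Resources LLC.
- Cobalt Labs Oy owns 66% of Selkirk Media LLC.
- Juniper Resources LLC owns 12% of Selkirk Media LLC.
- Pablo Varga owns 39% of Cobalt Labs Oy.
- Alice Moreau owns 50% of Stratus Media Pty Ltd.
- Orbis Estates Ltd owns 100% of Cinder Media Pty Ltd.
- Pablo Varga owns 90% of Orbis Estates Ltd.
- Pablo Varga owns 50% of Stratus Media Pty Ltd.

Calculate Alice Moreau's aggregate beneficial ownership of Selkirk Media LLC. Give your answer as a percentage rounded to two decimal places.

59.56%

Alice reaches Selkirk along 5 paths.
Via Juniper: 87% × 12% = 10.44%.
Via Cobalt → Juniper: 55% × 7% × 12% = 0.462%.
Via Stratus → Juniper: 50% × 6% × 12% = 0.36%.
Via Cobalt: 55% × 66% = 36.3%.
Direct stake: 12% = 12%.
Total: 10.44% + 0.462% + 0.36% + 36.3% + 12% = 59.562%.
Rounded: 59.56%.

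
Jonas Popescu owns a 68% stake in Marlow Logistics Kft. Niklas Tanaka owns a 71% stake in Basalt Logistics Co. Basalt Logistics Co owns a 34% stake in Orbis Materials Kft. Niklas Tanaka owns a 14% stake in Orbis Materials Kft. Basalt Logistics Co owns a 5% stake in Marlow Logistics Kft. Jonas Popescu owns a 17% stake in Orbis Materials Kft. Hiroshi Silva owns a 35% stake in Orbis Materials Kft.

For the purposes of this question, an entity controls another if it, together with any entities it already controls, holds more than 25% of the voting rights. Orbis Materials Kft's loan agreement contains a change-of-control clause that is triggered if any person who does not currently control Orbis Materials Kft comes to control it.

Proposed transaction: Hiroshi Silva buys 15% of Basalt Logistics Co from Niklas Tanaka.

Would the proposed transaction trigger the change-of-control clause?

The purchase adds only to Hiroshi's holdings (Niklas's stake shrinks), so Hiroshi is the only person who could newly come to control Orbis.
Hiroshi holds 35% of Orbis, so Hiroshi controls Orbis.
So Hiroshi already controls Orbis before the transaction.
After the purchase, Hiroshi holds 15% of Basalt directly, and Niklas's stake falls to 56%.
Hiroshi controlled Orbis already, so this is not a new person acquiring control; every other person's position is unchanged or reduced.
No new person acquires control, so the clause is not triggered.

No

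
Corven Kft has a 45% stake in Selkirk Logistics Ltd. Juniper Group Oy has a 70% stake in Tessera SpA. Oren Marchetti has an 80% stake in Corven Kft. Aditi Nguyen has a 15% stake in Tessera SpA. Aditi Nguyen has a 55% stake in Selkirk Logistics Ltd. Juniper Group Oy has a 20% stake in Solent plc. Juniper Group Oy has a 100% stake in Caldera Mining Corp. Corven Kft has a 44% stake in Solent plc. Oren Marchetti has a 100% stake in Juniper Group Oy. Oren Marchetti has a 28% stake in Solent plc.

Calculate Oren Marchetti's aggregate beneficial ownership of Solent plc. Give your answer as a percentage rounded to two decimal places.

83.20%

Oren reaches Solent along 3 paths.
Direct stake: 28% = 28%.
Via Corven: 80% × 44% = 35.2%.
Via Juniper: 100% × 20% = 20%.
Total: 28% + 35.2% + 20% = 83.2%.
Rounded: 83.20%.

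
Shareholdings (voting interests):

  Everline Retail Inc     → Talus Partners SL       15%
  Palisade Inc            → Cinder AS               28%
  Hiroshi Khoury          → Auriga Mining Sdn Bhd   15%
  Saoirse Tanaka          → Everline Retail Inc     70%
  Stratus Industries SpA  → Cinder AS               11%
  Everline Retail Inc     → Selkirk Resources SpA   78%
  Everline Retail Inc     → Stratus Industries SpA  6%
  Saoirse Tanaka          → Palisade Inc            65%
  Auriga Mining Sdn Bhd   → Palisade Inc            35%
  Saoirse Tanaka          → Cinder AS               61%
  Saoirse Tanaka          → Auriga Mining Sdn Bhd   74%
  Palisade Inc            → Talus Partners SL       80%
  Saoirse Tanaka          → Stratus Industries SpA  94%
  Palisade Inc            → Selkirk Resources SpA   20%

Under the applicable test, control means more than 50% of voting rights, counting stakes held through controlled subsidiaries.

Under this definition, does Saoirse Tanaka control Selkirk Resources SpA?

Yes

Saoirse holds 74% of Auriga, so Saoirse controls Auriga.
Saoirse and Auriga together hold 65% + 35% = 100% of Palisade, so Saoirse controls Palisade.
Saoirse holds 70% of Everline, so Saoirse controls Everline.
Everline and Palisade together hold 78% + 20% = 98% of Selkirk, so Saoirse controls Selkirk.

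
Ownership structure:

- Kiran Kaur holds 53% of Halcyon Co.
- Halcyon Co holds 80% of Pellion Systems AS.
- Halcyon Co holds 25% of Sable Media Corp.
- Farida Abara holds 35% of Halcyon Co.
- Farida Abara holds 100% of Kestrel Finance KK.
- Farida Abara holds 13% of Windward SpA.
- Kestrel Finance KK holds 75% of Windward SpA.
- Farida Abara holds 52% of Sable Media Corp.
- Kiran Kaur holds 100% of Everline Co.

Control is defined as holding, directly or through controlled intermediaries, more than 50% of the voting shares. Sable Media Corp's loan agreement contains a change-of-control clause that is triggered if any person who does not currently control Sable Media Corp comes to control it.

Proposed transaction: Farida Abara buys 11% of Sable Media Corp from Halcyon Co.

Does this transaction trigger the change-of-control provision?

No

The purchase adds only to Farida's holdings (Halcyon's stake shrinks), so Farida is the only person who could newly come to control Sable.
Farida holds 52% of Sable, so Farida controls Sable.
So Farida already controls Sable before the transaction.
After the purchase, Farida's direct stake in Sable rises to 52% + 11% = 63%, and Halcyon's stake falls to 14%.
Farida controlled Sable already, so this is not a new person acquiring control; every other person's position is unchanged or reduced.
No new person acquires control, so the clause is not triggered.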